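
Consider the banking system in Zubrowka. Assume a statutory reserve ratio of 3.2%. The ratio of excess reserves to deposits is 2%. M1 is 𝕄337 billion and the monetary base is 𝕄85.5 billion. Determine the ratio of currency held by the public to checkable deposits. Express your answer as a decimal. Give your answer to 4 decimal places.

0.2703

Using m = M/MB = 337/85.5 ≈ 3.941520. From m = (1 + c)/(c + rr + e), rearranging gives 1 + c = m·(c + rr + e), so c·(1 − m) = m·(rr + e) − 1.
Hence c = [m·(rr + e) − 1]/(1 − m) = [3.941520 × (0.032 + 0.02) − 1] / (1 − 3.941520) ≈ 0.270282.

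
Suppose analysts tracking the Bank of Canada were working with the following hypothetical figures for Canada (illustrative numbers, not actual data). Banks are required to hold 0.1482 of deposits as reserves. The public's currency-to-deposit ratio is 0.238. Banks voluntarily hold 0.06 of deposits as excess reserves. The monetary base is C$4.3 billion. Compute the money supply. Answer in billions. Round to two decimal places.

The money multiplier is m = (1 + c) / (rr + e + c) = (1 + 0.238) / (0.1482 + 0.06 + 0.238) ≈ 2.7745.
So M = m × MB = 2.7745 × 4.3 ≈ 11.9304 billion.

C$11.93 billion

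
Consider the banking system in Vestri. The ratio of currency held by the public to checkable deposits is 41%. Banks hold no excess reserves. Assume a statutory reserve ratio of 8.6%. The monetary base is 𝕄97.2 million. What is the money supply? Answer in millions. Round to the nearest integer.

The money multiplier is m = (1 + c) / (rr + c) = (1 + 0.41) / (0.086 + 0.41) ≈ 2.8427.
So M = m × MB = 2.8427 × 97.2 ≈ 276.3104 million.

𝕄276 million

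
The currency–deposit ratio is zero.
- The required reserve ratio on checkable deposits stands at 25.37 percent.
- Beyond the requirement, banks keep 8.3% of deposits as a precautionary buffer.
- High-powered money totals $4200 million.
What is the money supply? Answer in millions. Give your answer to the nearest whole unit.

$12474 million

The money multiplier is m = 1 / (rr + e) = 1 / (0.2537 + 0.083) ≈ 2.97.
So M = m × MB = 2.97 × 4200 = 12474 million.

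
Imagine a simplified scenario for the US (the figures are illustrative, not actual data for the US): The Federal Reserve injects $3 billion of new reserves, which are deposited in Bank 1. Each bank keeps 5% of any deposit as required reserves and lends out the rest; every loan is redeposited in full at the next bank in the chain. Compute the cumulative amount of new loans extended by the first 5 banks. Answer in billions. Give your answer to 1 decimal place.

$12.9 billion

Bank i lends (1 − rr)^i of the original deposit: Bank 1 lends 3·0.9500 = 2.8500, Bank 2 lends 3·0.9500² = 2.7075, and so on.
Summing a geometric series: total = 3·[0.9500·(1 − 0.9500^5) / (1 − 0.9500)] ≈ 12.8945 billion.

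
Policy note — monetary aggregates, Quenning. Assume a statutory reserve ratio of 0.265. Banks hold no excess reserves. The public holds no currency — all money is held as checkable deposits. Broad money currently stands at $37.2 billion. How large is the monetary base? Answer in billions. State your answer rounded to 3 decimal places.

$9.858 billion

With no currency drain and no excess reserves, the money multiplier is m = 1/rr = 1/0.265 ≈ 3.773585.
The monetary base is MB = M / m = 37.2 / 3.773585 ≈ 9.858 billion.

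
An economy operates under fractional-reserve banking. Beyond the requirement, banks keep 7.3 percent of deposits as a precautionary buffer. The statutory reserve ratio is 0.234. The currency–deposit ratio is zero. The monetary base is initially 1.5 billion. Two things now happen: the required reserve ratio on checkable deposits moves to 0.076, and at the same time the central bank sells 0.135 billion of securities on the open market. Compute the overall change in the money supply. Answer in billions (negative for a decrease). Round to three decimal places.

Before: m₁ = 1 / (0.234 + 0.073) ≈ 3.25733, MB₁ = 1.5, so M₁ = 3.25733 × 1.5 ≈ 4.886 billion.
After: m₂ = 1 / (0.076 + 0.073) ≈ 6.71141, MB₂ = 1.5 − 0.135 = 1.365, so M₂ = 6.71141 × 1.365 ≈ 9.1611 billion.
ΔM = M₂ − M₁ = 9.1611 − 4.886 = 4.2751 billion.

4.275 billion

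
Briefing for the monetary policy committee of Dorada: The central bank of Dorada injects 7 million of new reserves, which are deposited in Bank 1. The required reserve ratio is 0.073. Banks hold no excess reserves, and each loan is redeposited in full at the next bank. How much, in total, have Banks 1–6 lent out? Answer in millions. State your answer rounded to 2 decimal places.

Bank i lends (1 − rr)^i of the original deposit: Bank 1 lends 7·0.9270 = 6.4890, Bank 2 lends 7·0.9270² ≈ 6.0153, and so on.
Summing a geometric series: total = 7·[0.9270·(1 − 0.9270^6) / (1 − 0.9270)] ≈ 32.4834 million.

32.48 million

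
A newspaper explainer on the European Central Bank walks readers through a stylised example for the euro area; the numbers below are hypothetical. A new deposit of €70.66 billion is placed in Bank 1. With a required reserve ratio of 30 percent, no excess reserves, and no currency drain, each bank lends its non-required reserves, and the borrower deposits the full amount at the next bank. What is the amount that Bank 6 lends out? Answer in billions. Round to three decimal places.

€8.313 billion

Each bank lends a fraction (1 − rr) = 0.7000 of the deposit it receives, so Bank 6 receives 70.66·0.7000^5 and lends 70.66·0.7000^6 ≈ 8.3131 billion.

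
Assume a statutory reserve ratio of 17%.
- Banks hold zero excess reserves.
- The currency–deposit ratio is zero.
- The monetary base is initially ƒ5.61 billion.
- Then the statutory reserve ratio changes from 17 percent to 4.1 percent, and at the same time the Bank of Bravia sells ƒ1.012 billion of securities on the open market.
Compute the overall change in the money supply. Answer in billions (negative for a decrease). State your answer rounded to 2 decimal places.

Before: m₁ = 1 / (0.17) ≈ 5.8824, MB₁ = 5.61, so M₁ = 5.8824 × 5.61 ≈ 33.0003 billion.
After: m₂ = 1 / (0.041) ≈ 24.3902, MB₂ = 5.61 − 1.012 = 4.598, so M₂ = 24.3902 × 4.598 ≈ 112.1461 billion.
ΔM = M₂ − M₁ = 112.1461 − 33.0003 = 79.1458 billion.

ƒ79.15 billion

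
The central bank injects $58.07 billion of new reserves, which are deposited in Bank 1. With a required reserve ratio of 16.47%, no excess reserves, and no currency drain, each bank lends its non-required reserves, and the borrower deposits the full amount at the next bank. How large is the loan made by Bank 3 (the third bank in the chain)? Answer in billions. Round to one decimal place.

$33.8 billion

Each bank lends a fraction (1 − rr) = 0.8353 of the deposit it receives, so Bank 3 receives 58.07·0.8353^2 and lends 58.07·0.8353^3 ≈ 33.8438 billion.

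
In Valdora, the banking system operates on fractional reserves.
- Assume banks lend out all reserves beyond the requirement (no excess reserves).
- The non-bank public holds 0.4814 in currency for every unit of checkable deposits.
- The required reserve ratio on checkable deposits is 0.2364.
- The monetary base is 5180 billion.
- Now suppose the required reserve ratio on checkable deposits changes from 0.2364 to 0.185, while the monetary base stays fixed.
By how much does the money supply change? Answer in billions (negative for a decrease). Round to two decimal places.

824.57 billion

Initially m₁ = (1 + 0.4814) / (0.2364 + 0.4814) ≈ 2.0638061, so M₁ = 2.0638061 × 5180 ≈ 10690.5156 billion.
After the change m₂ = (1 + 0.4814) / (0.185 + 0.4814) ≈ 2.2229892, so M₂ = 2.2229892 × 5180 ≈ 11515.0841 billion.
ΔM = M₂ − M₁ = 11515.0841 − 10690.5156 = 824.5685 billion.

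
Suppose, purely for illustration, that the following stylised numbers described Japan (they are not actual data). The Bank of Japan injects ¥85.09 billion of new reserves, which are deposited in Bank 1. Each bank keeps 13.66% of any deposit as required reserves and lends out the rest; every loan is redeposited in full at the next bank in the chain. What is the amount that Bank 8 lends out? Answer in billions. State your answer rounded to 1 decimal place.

¥26.3 billion

Each bank lends a fraction (1 − rr) = 0.8634 of the deposit it receives, so Bank 8 receives 85.09·0.8634^7 and lends 85.09·0.8634^8 ≈ 26.2769 billion.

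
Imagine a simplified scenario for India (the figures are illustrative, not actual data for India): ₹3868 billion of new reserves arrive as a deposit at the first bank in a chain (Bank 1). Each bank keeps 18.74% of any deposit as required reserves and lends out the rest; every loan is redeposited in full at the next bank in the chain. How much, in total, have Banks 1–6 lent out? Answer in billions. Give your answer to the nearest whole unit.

₹11943 billion

Bank i lends (1 − rr)^i of the original deposit: Bank 1 lends 3868·0.8126 = 3143.1368, Bank 2 lends 3868·0.8126² ≈ 2554.1130, and so on.
Summing a geometric series: total = 3868·[0.8126·(1 − 0.8126^6) / (1 − 0.8126)] ≈ 11943.3704 billion.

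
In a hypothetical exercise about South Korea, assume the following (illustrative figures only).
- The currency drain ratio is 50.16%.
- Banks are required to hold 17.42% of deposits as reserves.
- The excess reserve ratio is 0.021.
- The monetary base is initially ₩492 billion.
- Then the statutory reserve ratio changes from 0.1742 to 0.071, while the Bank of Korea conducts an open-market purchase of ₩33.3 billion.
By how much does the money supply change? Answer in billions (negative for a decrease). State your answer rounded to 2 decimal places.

₩268.57 billion

Before: m₁ = (1 + 0.5016) / (0.1742 + 0.021 + 0.5016) ≈ 2.154994, MB₁ = 492, so M₁ = 2.154994 × 492 ≈ 1060.257 billion.
After: m₂ = (1 + 0.5016) / (0.071 + 0.021 + 0.5016) ≈ 2.529650, MB₂ = 492 + 33.3 = 525.3, so M₂ = 2.529650 × 525.3 ≈ 1328.8251 billion.
ΔM = M₂ − M₁ = 1328.8251 − 1060.257 = 268.5681 billion.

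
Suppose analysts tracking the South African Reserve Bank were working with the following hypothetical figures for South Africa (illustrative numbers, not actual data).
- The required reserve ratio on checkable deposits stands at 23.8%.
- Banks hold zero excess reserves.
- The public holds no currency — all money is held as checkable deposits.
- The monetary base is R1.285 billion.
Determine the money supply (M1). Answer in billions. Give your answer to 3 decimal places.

R5.399 billion

With no currency drain or excess reserves, the money multiplier is m = 1/rr = 1/0.238 ≈ 4.20168.
Money supply M = m × MB = 4.20168 × 1.285 ≈ 5.3992 billion.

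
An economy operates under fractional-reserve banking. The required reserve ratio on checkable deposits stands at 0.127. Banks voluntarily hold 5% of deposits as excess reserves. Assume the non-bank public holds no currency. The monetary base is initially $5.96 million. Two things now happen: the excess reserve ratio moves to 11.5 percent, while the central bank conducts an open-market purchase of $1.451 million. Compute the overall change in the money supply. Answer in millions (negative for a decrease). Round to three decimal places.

-3.048 million

Before: m₁ = 1 / (0.127 + 0.05) ≈ 5.64972, MB₁ = 5.96, so M₁ = 5.64972 × 5.96 ≈ 33.6723 million.
After: m₂ = 1 / (0.127 + 0.115) ≈ 4.13223, MB₂ = 5.96 + 1.451 = 7.411, so M₂ = 4.13223 × 7.411 ≈ 30.624 million.
ΔM = M₂ − M₁ = 30.624 − 33.6723 = -3.0483 million.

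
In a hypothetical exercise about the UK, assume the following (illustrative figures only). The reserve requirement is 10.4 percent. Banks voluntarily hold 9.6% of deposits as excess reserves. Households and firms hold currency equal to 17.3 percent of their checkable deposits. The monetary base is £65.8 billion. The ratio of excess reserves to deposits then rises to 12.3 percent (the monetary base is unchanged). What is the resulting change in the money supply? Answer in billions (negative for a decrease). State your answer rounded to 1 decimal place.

-14.0 billion

Initially m₁ = (1 + 0.173) / (0.104 + 0.096 + 0.173) ≈ 3.1448, so M₁ = 3.1448 × 65.8 ≈ 206.9278 billion.
After the change m₂ = (1 + 0.173) / (0.104 + 0.123 + 0.173) = 2.9325, so M₂ = 2.9325 × 65.8 = 192.9585 billion.
ΔM = M₂ − M₁ = 192.9585 − 206.9278 = -13.9693 billion.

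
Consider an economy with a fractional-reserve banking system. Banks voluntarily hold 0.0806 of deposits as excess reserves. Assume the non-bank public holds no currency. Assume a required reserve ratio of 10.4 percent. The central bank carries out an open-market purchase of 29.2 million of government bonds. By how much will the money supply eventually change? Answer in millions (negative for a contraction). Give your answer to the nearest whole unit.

The money multiplier is m = 1 / (rr + e) = 1 / (0.104 + 0.0806) ≈ 5.4171.
The purchase adds 29.2 million of base, so ΔM = m × ΔMB = 5.4171 × (+29.2) ≈ 158.1793 million.

158 million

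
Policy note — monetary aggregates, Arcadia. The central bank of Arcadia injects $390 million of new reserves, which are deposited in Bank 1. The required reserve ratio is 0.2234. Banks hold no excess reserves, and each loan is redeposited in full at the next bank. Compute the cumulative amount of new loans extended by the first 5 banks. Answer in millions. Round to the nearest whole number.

Bank i lends (1 − rr)^i of the original deposit: Bank 1 lends 390·0.7766 = 302.8740, Bank 2 lends 390·0.7766² ≈ 235.2119, and so on.
Summing a geometric series: total = 390·[0.7766·(1 − 0.7766^5) / (1 − 0.7766)] ≈ 972.7767 million.

$973 million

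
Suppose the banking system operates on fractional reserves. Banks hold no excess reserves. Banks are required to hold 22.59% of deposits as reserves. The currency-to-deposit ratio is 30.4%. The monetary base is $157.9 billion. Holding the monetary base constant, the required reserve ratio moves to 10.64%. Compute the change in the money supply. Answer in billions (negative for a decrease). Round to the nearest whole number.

Initially m₁ = (1 + 0.304) / (0.2259 + 0.304) ≈ 2.4608, so M₁ = 2.4608 × 157.9 ≈ 388.5603 billion.
After the change m₂ = (1 + 0.304) / (0.1064 + 0.304) ≈ 3.1774, so M₂ = 3.1774 × 157.9 ≈ 501.7115 billion.
ΔM = M₂ − M₁ = 501.7115 − 388.5603 = 113.1512 billion.

$113 billion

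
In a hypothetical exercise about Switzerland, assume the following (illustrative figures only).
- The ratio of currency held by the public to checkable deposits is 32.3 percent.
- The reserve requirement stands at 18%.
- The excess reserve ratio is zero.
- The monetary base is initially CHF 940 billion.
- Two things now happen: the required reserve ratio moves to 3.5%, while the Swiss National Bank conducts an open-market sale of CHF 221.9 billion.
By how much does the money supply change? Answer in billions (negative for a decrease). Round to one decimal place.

CHF 181.4 billion

Before: m₁ = (1 + 0.323) / (0.18 + 0.323) ≈ 2.63022, MB₁ = 940, so M₁ = 2.63022 × 940 = 2472.4068 billion.
After: m₂ = (1 + 0.323) / (0.035 + 0.323) ≈ 3.69553, MB₂ = 940 − 221.9 = 718.1, so M₂ = 3.69553 × 718.1 ≈ 2653.7601 billion.
ΔM = M₂ − M₁ = 2653.7601 − 2472.4068 = 181.3533 billion.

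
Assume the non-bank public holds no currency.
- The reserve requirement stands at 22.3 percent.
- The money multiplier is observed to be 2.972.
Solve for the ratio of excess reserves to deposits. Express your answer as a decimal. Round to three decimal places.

Using m = 2.972. Since m = (1 + c)/(c + rr + e), the denominator satisfies c + rr + e = (1 + c)/m = (1 + 0) / 2.972 ≈ 0.336474.
With c = 0 and rr = 0.223, the ratio of excess reserves to deposits is 0.336474 − 0 − 0.223 = 0.113474.

0.113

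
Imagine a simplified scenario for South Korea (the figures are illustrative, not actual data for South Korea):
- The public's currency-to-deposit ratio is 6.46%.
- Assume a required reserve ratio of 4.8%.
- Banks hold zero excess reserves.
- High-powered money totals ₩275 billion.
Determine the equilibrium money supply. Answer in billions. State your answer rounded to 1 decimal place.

₩2600.0 billion

The money multiplier is m = (1 + c) / (rr + c) = (1 + 0.0646) / (0.048 + 0.0646) ≈ 9.45471.
So M = m × MB = 9.45471 × 275 ≈ 2600.0453 billion.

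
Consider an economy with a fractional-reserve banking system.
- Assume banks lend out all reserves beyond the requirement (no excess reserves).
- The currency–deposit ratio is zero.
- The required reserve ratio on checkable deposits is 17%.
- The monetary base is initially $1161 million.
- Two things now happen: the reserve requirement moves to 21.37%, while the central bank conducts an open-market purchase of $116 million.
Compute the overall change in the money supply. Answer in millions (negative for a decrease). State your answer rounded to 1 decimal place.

Before: m₁ = 1 / (0.17) ≈ 5.882353, MB₁ = 1161, so M₁ = 5.882353 × 1161 ≈ 6829.4118 million.
After: m₂ = 1 / (0.2137) ≈ 4.679457, MB₂ = 1161 + 116 = 1277, so M₂ = 4.679457 × 1277 ≈ 5975.6666 million.
ΔM = M₂ − M₁ = 5975.6666 − 6829.4118 = -853.7452 million.

-853.7 million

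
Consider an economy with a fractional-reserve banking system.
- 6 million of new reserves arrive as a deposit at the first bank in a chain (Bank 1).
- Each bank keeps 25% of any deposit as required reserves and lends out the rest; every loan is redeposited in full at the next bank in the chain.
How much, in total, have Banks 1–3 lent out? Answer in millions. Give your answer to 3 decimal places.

10.406 million

Bank i lends (1 − rr)^i of the original deposit: Bank 1 lends 6·0.7500 = 4.5000, Bank 2 lends 6·0.7500² = 3.3750, and so on.
Summing a geometric series: total = 6·[0.7500·(1 − 0.7500^3) / (1 − 0.7500)] ≈ 10.4062 million.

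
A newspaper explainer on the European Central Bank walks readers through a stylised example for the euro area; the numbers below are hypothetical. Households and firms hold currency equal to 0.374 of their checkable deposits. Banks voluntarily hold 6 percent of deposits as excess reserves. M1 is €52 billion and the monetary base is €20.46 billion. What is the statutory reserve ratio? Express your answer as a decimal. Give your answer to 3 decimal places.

Using m = M/MB = 52/20.46 ≈ 2.541544. Since m = (1 + c)/(c + rr + e), the denominator satisfies c + rr + e = (1 + c)/m = (1 + 0.374) / 2.541544 ≈ 0.540616.
With c = 0.374 and e = 0.06, the statutory reserve ratio is 0.540616 − 0.374 − 0.06 = 0.106616.

0.107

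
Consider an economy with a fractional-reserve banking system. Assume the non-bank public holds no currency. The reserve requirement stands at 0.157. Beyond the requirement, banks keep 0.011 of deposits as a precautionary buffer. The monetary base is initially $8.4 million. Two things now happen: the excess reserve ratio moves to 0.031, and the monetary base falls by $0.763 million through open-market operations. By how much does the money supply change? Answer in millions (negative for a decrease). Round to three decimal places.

-9.378 million

Before: m₁ = 1 / (0.157 + 0.011) ≈ 5.95238, MB₁ = 8.4, so M₁ = 5.95238 × 8.4 ≈ 50 million.
After: m₂ = 1 / (0.157 + 0.031) ≈ 5.31915, MB₂ = 8.4 − 0.763 = 7.637, so M₂ = 5.31915 × 7.637 ≈ 40.6223 million.
ΔM = M₂ − M₁ = 40.6223 − 50 = -9.3777 million.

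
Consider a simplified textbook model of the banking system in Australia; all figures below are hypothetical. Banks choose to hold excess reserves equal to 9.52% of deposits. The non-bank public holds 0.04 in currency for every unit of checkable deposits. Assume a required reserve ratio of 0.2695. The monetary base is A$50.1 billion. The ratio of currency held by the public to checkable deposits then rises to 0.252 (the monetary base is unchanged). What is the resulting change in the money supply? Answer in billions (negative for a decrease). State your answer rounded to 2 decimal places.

Initially m₁ = (1 + 0.04) / (0.2695 + 0.0952 + 0.04) ≈ 2.56980, so M₁ = 2.56980 × 50.1 ≈ 128.747 billion.
After the change m₂ = (1 + 0.252) / (0.2695 + 0.0952 + 0.252) ≈ 2.03016, so M₂ = 2.03016 × 50.1 ≈ 101.711 billion.
ΔM = M₂ − M₁ = 101.711 − 128.747 = -27.036 billion.

-27.04 billion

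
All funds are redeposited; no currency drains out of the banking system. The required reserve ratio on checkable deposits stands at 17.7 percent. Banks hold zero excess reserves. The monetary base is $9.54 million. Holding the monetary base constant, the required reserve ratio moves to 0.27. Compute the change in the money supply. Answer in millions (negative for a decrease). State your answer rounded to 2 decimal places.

-18.56 million

Initially m₁ = 1 / (0.177) ≈ 5.6497, so M₁ = 5.6497 × 9.54 ≈ 53.8981 million.
After the change m₂ = 1 / (0.27) ≈ 3.7037, so M₂ = 3.7037 × 9.54 ≈ 35.3333 million.
ΔM = M₂ − M₁ = 35.3333 − 53.8981 = -18.5648 million.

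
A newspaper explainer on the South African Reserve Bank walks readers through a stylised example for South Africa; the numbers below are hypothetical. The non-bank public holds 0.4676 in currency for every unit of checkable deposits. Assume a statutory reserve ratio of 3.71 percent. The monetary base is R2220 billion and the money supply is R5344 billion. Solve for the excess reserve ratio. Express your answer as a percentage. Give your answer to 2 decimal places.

Using m = M/MB = 5344/2220 ≈ 2.407207. Since m = (1 + c)/(c + rr + e), the denominator satisfies c + rr + e = (1 + c)/m = (1 + 0.4676) / 2.407207 ≈ 0.609669.
With c = 0.4676 and rr = 0.0371, the excess reserve ratio is 0.609669 − 0.4676 − 0.0371 = 0.104969.

10.50%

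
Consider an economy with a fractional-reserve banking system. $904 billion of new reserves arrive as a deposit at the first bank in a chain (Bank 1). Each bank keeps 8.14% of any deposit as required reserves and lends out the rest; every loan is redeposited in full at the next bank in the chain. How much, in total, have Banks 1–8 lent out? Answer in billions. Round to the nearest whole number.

$5029 billion

Bank i lends (1 − rr)^i of the original deposit: Bank 1 lends 904·0.9186 = 830.4144, Bank 2 lends 904·0.9186² ≈ 762.8187, and so on.
Summing a geometric series: total = 904·[0.9186·(1 − 0.9186^8) / (1 − 0.9186)] ≈ 5029.3715 billion.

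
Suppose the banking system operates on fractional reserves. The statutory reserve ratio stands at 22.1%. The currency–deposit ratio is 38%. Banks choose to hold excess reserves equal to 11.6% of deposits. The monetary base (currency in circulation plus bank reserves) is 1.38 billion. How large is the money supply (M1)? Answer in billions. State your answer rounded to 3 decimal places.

The money multiplier is m = (1 + c) / (rr + e + c) = (1 + 0.38) / (0.221 + 0.116 + 0.38) ≈ 1.92469.
So M = m × MB = 1.92469 × 1.38 ≈ 2.6561 billion.

2.656 billion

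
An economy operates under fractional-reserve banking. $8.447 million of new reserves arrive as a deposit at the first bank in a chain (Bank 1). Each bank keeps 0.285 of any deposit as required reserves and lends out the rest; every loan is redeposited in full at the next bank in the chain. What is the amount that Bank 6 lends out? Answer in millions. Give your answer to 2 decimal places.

Each bank lends a fraction (1 − rr) = 0.7150 of the deposit it receives, so Bank 6 receives 8.447·0.7150^5 and lends 8.447·0.7150^6 ≈ 1.1286 million.

$1.13 million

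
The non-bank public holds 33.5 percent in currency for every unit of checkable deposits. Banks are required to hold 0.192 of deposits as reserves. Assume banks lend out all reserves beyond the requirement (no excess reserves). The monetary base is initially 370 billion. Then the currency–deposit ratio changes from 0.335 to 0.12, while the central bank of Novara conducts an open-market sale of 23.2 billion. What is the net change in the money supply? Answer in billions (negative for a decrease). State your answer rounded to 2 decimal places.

Before: m₁ = (1 + 0.335) / (0.192 + 0.335) ≈ 2.533207, MB₁ = 370, so M₁ = 2.533207 × 370 ≈ 937.2866 billion.
After: m₂ = (1 + 0.12) / (0.192 + 0.12) ≈ 3.589744, MB₂ = 370 − 23.2 = 346.8, so M₂ = 3.589744 × 346.8 ≈ 1244.9232 billion.
ΔM = M₂ − M₁ = 1244.9232 − 937.2866 = 307.6366 billion.

307.64 billion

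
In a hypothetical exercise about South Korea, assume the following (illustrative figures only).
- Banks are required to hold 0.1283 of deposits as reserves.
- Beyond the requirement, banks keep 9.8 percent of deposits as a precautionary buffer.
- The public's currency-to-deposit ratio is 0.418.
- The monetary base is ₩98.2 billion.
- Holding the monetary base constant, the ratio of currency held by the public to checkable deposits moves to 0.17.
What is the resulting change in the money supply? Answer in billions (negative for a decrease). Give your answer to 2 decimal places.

₩73.79 billion

Initially m₁ = (1 + 0.418) / (0.1283 + 0.098 + 0.418) ≈ 2.20084, so M₁ = 2.20084 × 98.2 ≈ 216.1225 billion.
After the change m₂ = (1 + 0.17) / (0.1283 + 0.098 + 0.17) ≈ 2.95231, so M₂ = 2.95231 × 98.2 ≈ 289.9168 billion.
ΔM = M₂ − M₁ = 289.9168 − 216.1225 = 73.7943 billion.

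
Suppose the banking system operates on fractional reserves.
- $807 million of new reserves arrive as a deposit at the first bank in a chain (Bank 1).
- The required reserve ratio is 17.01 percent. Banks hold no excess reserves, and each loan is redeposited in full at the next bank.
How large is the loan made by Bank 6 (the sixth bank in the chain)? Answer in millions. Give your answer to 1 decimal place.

$263.7 million

Each bank lends a fraction (1 − rr) = 0.8299 of the deposit it receives, so Bank 6 receives 807·0.8299^5 and lends 807·0.8299^6 ≈ 263.6502 million.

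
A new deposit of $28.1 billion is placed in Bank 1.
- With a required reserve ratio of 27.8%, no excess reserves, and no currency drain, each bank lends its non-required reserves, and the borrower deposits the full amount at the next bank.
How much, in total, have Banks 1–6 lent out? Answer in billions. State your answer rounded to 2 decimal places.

Bank i lends (1 − rr)^i of the original deposit: Bank 1 lends 28.1·0.7220 = 20.2882, Bank 2 lends 28.1·0.7220² ≈ 14.6481, and so on.
Summing a geometric series: total = 28.1·[0.7220·(1 − 0.7220^6) / (1 − 0.7220)] ≈ 62.6415 billion.

$62.64 billion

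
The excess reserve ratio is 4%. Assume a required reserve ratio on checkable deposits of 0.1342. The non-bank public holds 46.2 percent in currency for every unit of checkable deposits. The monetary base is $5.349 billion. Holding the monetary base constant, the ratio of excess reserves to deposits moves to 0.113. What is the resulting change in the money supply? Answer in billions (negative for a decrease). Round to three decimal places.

-1.265 billion

Initially m₁ = (1 + 0.462) / (0.1342 + 0.04 + 0.462) ≈ 2.29802, so M₁ = 2.29802 × 5.349 ≈ 12.2921 billion.
After the change m₂ = (1 + 0.462) / (0.1342 + 0.113 + 0.462) ≈ 2.06148, so M₂ = 2.06148 × 5.349 ≈ 11.0269 billion.
ΔM = M₂ − M₁ = 11.0269 − 12.2921 = -1.2652 billion.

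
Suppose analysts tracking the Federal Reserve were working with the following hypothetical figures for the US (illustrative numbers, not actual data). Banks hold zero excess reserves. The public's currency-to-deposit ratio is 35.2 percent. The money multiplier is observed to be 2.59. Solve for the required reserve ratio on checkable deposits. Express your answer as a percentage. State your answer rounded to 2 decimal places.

Using m = 2.59. Since m = (1 + c)/(c + rr + e), the denominator satisfies c + rr + e = (1 + c)/m = (1 + 0.352) / 2.59 ≈ 0.522008.
With c = 0.352 and e = 0, the required reserve ratio on checkable deposits is 0.522008 − 0.352 − 0 = 0.170008.

17.00%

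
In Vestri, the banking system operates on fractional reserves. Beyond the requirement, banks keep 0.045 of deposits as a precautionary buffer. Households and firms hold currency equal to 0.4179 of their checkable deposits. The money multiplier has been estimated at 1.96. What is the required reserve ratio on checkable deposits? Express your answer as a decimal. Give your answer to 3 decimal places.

Using m = 1.96. Since m = (1 + c)/(c + rr + e), the denominator satisfies c + rr + e = (1 + c)/m = (1 + 0.4179) / 1.96 ≈ 0.723418.
With c = 0.4179 and e = 0.045, the required reserve ratio on checkable deposits is 0.723418 − 0.4179 − 0.045 = 0.260518.

0.261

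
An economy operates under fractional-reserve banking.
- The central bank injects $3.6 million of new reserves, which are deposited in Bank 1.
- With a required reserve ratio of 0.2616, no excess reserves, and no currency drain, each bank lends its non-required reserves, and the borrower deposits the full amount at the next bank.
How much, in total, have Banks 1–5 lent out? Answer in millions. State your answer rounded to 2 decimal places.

$7.93 million

Bank i lends (1 − rr)^i of the original deposit: Bank 1 lends 3.6·0.7384 ≈ 2.6582, Bank 2 lends 3.6·0.7384² ≈ 1.9628, and so on.
Summing a geometric series: total = 3.6·[0.7384·(1 − 0.7384^5) / (1 − 0.7384)] ≈ 7.9309 million.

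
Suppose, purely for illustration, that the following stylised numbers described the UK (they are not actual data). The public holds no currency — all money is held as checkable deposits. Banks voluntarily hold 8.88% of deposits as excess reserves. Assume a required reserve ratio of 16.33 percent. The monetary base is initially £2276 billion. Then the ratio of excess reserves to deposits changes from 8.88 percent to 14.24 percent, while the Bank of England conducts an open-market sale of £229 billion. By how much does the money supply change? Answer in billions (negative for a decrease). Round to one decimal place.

Before: m₁ = 1 / (0.1633 + 0.0888) ≈ 3.966680, MB₁ = 2276, so M₁ = 3.966680 × 2276 ≈ 9028.1637 billion.
After: m₂ = 1 / (0.1633 + 0.1424) ≈ 3.271181, MB₂ = 2276 − 229 = 2047, so M₂ = 3.271181 × 2047 ≈ 6696.1075 billion.
ΔM = M₂ − M₁ = 6696.1075 − 9028.1637 = -2332.0562 billion.

-2332.1 billion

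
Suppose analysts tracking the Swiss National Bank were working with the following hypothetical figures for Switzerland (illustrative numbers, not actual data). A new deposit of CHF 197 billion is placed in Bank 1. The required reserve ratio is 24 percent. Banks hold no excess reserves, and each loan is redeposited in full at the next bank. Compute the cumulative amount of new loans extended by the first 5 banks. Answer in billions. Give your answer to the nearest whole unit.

Bank i lends (1 − rr)^i of the original deposit: Bank 1 lends 197·0.7600 = 149.7200, Bank 2 lends 197·0.7600² = 113.7872, and so on.
Summing a geometric series: total = 197·[0.7600·(1 − 0.7600^5) / (1 − 0.7600)] ≈ 465.6588 billion.

CHF 466 billion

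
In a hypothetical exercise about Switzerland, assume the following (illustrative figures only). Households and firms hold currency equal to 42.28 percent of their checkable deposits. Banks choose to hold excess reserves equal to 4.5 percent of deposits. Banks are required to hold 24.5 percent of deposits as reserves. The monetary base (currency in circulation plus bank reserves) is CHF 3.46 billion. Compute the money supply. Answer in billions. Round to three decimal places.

The money multiplier is m = (1 + c) / (rr + e + c) = (1 + 0.4228) / (0.245 + 0.045 + 0.4228) ≈ 1.99607.
So M = m × MB = 1.99607 × 3.46 ≈ 6.9064 billion.

CHF 6.906 billion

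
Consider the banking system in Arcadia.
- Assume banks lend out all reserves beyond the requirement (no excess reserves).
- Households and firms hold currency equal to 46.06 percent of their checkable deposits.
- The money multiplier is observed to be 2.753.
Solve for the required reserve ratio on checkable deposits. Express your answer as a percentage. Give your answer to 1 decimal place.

Using m = 2.753. Since m = (1 + c)/(c + rr + e), the denominator satisfies c + rr + e = (1 + c)/m = (1 + 0.4606) / 2.753 ≈ 0.530548.
With c = 0.4606 and e = 0, the required reserve ratio on checkable deposits is 0.530548 − 0.4606 − 0 = 0.069948.

7.0%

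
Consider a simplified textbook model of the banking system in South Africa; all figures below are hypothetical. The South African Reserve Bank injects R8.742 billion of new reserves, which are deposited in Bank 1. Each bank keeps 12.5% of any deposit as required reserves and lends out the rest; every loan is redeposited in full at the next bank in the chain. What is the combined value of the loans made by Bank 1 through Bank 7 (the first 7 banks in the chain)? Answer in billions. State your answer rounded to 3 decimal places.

Bank i lends (1 − rr)^i of the original deposit: Bank 1 lends 8.742·0.8750 ≈ 7.6493, Bank 2 lends 8.742·0.8750² ≈ 6.6931, and so on.
Summing a geometric series: total = 8.742·[0.8750·(1 − 0.8750^7) / (1 − 0.8750)] ≈ 37.1634 billion.

R37.163 billion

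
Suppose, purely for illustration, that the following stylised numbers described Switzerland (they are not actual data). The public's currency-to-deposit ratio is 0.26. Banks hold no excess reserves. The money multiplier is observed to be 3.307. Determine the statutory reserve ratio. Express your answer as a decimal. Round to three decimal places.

Using m = 3.307. Since m = (1 + c)/(c + rr + e), the denominator satisfies c + rr + e = (1 + c)/m = (1 + 0.26) / 3.307 ≈ 0.381010.
With c = 0.26 and e = 0, the statutory reserve ratio is 0.381010 − 0.26 − 0 = 0.12101.

0.121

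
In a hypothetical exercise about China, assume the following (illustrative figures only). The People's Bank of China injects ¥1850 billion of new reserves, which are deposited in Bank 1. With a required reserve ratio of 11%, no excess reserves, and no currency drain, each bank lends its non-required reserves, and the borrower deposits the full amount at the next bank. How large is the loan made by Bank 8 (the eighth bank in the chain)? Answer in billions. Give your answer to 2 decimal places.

Each bank lends a fraction (1 − rr) = 0.8900 of the deposit it receives, so Bank 8 receives 1850·0.8900^7 and lends 1850·0.8900^8 ≈ 728.2689 billion.

¥728.27 billion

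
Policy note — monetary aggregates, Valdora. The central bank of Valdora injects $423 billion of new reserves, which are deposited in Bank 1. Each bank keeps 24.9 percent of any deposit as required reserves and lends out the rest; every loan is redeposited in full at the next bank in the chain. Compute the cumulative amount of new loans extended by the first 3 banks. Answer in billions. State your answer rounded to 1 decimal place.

Bank i lends (1 − rr)^i of the original deposit: Bank 1 lends 423·0.7510 = 317.6730, Bank 2 lends 423·0.7510² ≈ 238.5724, and so on.
Summing a geometric series: total = 423·[0.7510·(1 − 0.7510^3) / (1 − 0.7510)] ≈ 735.4133 billion.

$735.4 billion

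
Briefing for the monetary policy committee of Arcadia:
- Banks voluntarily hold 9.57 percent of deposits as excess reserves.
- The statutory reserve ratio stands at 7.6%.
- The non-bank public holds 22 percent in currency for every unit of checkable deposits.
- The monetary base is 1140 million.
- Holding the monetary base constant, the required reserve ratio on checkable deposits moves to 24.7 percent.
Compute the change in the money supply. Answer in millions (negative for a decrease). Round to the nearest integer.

Initially m₁ = (1 + 0.22) / (0.076 + 0.0957 + 0.22) ≈ 3.11463, so M₁ = 3.11463 × 1140 = 3550.6782 million.
After the change m₂ = (1 + 0.22) / (0.247 + 0.0957 + 0.22) ≈ 2.16812, so M₂ = 2.16812 × 1140 = 2471.6568 million.
ΔM = M₂ − M₁ = 2471.6568 − 3550.6782 = -1079.0214 million.

-1079 million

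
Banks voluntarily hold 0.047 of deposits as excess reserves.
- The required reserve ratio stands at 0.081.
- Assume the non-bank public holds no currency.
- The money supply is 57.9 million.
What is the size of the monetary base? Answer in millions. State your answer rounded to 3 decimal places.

7.411 million

The money multiplier is m = 1 / (rr + e) = 1 / (0.081 + 0.047) = 7.812500.
MB = M / m = 57.9 / 7.812500 = 7.4112 million.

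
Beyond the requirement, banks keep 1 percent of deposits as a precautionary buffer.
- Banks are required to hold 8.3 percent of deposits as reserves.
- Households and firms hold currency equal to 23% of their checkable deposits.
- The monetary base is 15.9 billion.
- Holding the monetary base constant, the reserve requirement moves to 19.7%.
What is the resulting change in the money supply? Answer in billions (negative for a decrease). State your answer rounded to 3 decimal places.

Initially m₁ = (1 + 0.23) / (0.083 + 0.01 + 0.23) ≈ 3.808050, so M₁ = 3.808050 × 15.9 ≈ 60.548 billion.
After the change m₂ = (1 + 0.23) / (0.197 + 0.01 + 0.23) ≈ 2.814645, so M₂ = 2.814645 × 15.9 ≈ 44.7529 billion.
ΔM = M₂ − M₁ = 44.7529 − 60.548 = -15.7951 billion.

-15.795 billion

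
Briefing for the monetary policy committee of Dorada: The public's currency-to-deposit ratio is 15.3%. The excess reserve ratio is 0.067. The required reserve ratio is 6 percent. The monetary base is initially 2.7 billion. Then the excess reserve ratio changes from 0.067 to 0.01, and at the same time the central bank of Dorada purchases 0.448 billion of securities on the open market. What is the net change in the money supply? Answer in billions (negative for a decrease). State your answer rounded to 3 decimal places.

5.158 billion

Before: m₁ = (1 + 0.153) / (0.06 + 0.067 + 0.153) ≈ 4.11786, MB₁ = 2.7, so M₁ = 4.11786 × 2.7 ≈ 11.1182 billion.
After: m₂ = (1 + 0.153) / (0.06 + 0.01 + 0.153) ≈ 5.17040, MB₂ = 2.7 + 0.448 = 3.148, so M₂ = 5.17040 × 3.148 ≈ 16.2764 billion.
ΔM = M₂ − M₁ = 16.2764 − 11.1182 = 5.1582 billion.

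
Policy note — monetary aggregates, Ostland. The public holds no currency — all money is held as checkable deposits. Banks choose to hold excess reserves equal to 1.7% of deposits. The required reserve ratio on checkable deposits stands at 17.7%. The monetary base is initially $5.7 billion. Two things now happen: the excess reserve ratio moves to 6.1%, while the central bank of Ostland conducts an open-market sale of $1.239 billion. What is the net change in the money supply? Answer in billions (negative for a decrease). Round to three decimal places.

-10.638 billion

Before: m₁ = 1 / (0.177 + 0.017) ≈ 5.15464, MB₁ = 5.7, so M₁ = 5.15464 × 5.7 ≈ 29.3814 billion.
After: m₂ = 1 / (0.177 + 0.061) ≈ 4.20168, MB₂ = 5.7 − 1.239 = 4.461, so M₂ = 4.20168 × 4.461 ≈ 18.7437 billion.
ΔM = M₂ − M₁ = 18.7437 − 29.3814 = -10.6377 billion.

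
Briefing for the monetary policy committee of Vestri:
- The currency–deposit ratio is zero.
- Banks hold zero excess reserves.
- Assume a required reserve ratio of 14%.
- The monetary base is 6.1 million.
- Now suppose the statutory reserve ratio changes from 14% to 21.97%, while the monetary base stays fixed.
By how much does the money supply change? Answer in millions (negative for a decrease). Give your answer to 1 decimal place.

Initially m₁ = 1 / (0.14) ≈ 7.1429, so M₁ = 7.1429 × 6.1 ≈ 43.5717 million.
After the change m₂ = 1 / (0.2197) ≈ 4.5517, so M₂ = 4.5517 × 6.1 ≈ 27.7654 million.
ΔM = M₂ − M₁ = 27.7654 − 43.5717 = -15.8063 million.

-15.8 million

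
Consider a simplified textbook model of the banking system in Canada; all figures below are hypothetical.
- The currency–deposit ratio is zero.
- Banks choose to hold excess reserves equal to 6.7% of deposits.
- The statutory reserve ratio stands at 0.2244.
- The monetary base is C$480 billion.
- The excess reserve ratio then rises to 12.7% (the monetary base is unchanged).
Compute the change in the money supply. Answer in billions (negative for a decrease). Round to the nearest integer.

-281 billion

Initially m₁ = 1 / (0.2244 + 0.067) ≈ 3.4317, so M₁ = 3.4317 × 480 = 1647.216 billion.
After the change m₂ = 1 / (0.2244 + 0.127) ≈ 2.8458, so M₂ = 2.8458 × 480 = 1365.984 billion.
ΔM = M₂ − M₁ = 1365.984 − 1647.216 = -281.232 billion.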